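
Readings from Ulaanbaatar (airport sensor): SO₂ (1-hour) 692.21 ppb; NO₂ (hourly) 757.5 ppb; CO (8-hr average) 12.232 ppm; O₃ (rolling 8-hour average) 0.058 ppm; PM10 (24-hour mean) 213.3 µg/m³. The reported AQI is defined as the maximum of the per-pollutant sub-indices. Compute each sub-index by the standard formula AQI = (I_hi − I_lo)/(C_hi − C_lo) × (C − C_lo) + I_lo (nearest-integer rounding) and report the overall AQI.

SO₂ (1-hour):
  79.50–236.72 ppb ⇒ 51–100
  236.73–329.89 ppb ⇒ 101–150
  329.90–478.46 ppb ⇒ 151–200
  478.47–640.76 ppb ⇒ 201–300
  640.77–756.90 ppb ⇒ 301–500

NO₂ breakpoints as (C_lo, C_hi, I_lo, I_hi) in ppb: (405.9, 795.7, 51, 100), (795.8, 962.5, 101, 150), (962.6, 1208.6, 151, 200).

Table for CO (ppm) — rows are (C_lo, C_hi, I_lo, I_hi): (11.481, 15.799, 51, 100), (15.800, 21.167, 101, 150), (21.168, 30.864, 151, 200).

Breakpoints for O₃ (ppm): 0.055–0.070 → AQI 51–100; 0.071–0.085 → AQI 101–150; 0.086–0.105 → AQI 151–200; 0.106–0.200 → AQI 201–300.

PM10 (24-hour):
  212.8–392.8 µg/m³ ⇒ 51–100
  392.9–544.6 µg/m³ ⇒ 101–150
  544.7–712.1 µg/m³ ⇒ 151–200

SO₂: row 640.77–756.90 (AQI 301–500). (500−301)·(692.21−640.77)/(756.90−640.77) + 301 = 199·51.44/116.13 + 301 ≈ 389.15 → 389.
NO₂ 757.5: bracket 405.9–795.7 → index 51–100; slope 49/389.8, offset 351.6.
AQI = 51 + 49/389.8·351.6 ≈ 95.20 ⇒ 95.
CO: 12.232 lies in 11.481–15.799, so I_lo=51, I_hi=100, C_lo=11.481, C_hi=15.799.
(100−51)/(15.799−11.481) × (12.232−11.481) + 51 = 49/4.318 × 0.751 + 51 ≈ 59.52 → 60.
O₃: row 0.055–0.070 (AQI 51–100). (100−51)·(0.058−0.055)/(0.070−0.055) + 51 = 49·0.003/0.015 + 51 ≈ 60.80 → 61.
PM10: 213.3 lies in 212.8–392.8, so I_lo=51, I_hi=100, C_lo=212.8, C_hi=392.8.
(100−51)/(392.8−212.8) × (213.3−212.8) + 51 = 49/180.0 × 0.5 + 51 ≈ 51.14 → 51.
Sub-indices: SO₂→389, NO₂→95, CO→60, O₃→61, PM10→51. Overall AQI = max = 389; dominant pollutant is SO₂.

389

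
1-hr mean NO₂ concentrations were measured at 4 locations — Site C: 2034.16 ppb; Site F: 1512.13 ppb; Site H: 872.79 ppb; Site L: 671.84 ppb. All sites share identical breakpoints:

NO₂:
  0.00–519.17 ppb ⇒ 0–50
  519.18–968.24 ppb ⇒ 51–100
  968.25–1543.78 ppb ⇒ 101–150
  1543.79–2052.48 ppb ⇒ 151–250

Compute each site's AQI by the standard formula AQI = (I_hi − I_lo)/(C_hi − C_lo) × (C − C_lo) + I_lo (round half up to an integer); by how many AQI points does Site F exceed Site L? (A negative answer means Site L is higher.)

Site C: row 1543.79–2052.48 (AQI 151–250). (250−151)·(2034.16−1543.79)/(2052.48−1543.79) + 151 = 99·490.37/508.69 + 151 ≈ 246.43 → 246.
Site F: 1512.13 ∈ [968.25, 1543.78] ↔ index [101, 150].
101 + (1512.13−968.25)·(150−101)/(1543.78−968.25) = 101 + 543.88·49/575.53 ≈ 147.31, so AQI = 147.
Site H: 872.79 lies in 519.18–968.24, so I_lo=51, I_hi=100, C_lo=519.18, C_hi=968.24.
(100−51)/(968.24−519.18) × (872.79−519.18) + 51 = 49/449.06 × 353.61 + 51 ≈ 89.58 → 90.
Site L: 671.84 ∈ [519.18, 968.24] ↔ index [51, 100].
51 + (671.84−519.18)·(100−51)/(968.24−519.18) = 51 + 152.66·49/449.06 ≈ 67.66, so AQI = 68.
AQIs: Site C=246, Site F=147, Site H=90, Site L=68. Site F (147) − Site L (68) = 79.

79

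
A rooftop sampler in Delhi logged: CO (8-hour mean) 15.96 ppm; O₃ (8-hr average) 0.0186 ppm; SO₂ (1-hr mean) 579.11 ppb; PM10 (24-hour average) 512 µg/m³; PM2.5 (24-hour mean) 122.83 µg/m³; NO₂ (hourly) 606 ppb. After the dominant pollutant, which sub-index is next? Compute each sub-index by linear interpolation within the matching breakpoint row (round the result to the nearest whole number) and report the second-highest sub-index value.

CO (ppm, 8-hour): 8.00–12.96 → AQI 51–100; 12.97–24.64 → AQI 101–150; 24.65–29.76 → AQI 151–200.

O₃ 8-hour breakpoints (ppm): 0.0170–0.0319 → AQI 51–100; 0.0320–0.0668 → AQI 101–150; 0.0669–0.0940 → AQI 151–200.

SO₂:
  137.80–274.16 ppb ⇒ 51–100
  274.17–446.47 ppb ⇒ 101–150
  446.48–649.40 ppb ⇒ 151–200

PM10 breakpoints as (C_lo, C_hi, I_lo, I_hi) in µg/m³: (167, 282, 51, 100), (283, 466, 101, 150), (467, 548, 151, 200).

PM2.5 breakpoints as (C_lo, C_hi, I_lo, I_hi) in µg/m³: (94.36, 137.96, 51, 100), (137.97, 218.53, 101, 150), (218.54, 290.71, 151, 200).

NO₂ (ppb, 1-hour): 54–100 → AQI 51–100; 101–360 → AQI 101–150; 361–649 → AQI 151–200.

183

CO: 15.96 ∈ [12.97, 24.64] ↔ index [101, 150].
101 + (15.96−12.97)·(150−101)/(24.64−12.97) = 101 + 2.99·49/11.67 ≈ 113.55, so AQI = 114.
O₃: 0.0186 ∈ [0.0170, 0.0319] ↔ index [51, 100].
51 + (0.0186−0.0170)·(100−51)/(0.0319−0.0170) = 51 + 0.0016·49/0.0149 ≈ 56.26, so AQI = 56.
SO₂ 579.11: bracket 446.48–649.40 → index 151–200; slope 49/202.92, offset 132.63.
AQI = 151 + 49/202.92·132.63 ≈ 183.03 ⇒ 183.
PM10: 512 ∈ [467, 548] ↔ index [151, 200].
151 + (512−467)·(200−151)/(548−467) = 151 + 45·49/81 ≈ 178.22, so AQI = 178.
PM2.5: 122.83 lies in 94.36–137.96, so I_lo=51, I_hi=100, C_lo=94.36, C_hi=137.96.
(100−51)/(137.96−94.36) × (122.83−94.36) + 51 = 49/43.60 × 28.47 + 51 ≈ 83.00 → 83.
NO₂: 606 ∈ [361, 649] ↔ index [151, 200].
151 + (606−361)·(200−151)/(649−361) = 151 + 245·49/288 ≈ 192.68, so AQI = 193.
Sub-indices: CO→114, O₃→56, SO₂→183, PM10→178, PM2.5→83, NO₂→193. Ranked high→low: 193, 183, 178, 114, 83, 56. Second-highest sub-index = 183.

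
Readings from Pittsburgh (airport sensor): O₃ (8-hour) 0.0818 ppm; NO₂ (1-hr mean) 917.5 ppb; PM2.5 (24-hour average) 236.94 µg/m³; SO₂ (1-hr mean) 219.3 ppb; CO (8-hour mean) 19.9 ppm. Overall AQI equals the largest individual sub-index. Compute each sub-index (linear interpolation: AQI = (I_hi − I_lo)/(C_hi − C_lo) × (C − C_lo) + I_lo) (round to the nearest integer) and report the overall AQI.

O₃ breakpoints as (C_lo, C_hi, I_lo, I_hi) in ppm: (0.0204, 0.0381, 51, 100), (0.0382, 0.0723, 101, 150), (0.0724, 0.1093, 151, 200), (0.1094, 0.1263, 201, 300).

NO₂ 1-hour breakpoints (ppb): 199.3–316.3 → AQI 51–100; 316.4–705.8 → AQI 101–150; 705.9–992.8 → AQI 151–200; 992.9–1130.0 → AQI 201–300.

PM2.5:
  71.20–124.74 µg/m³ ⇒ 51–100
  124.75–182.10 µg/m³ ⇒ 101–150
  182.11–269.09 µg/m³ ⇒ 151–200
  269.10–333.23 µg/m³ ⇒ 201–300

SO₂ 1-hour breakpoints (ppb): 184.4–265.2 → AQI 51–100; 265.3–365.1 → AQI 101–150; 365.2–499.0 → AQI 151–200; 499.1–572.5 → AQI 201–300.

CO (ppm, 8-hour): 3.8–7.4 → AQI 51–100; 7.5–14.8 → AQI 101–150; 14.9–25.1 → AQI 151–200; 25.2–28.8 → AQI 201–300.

O₃: row 0.0724–0.1093 (AQI 151–200). (200−151)·(0.0818−0.0724)/(0.1093−0.0724) + 151 = 49·0.0094/0.0369 + 151 ≈ 163.48 → 163.
NO₂: 917.5 lies in 705.9–992.8, so I_lo=151, I_hi=200, C_lo=705.9, C_hi=992.8.
(200−151)/(992.8−705.9) × (917.5−705.9) + 151 = 49/286.9 × 211.6 + 151 ≈ 187.14 → 187.
PM2.5: 236.94 lies in 182.11–269.09, so I_lo=151, I_hi=200, C_lo=182.11, C_hi=269.09.
(200−151)/(269.09−182.11) × (236.94−182.11) + 151 = 49/86.98 × 54.83 + 151 ≈ 181.89 → 182.
SO₂ 219.3: bracket 184.4–265.2 → index 51–100; slope 49/80.8, offset 34.9.
AQI = 51 + 49/80.8·34.9 ≈ 72.16 ⇒ 72.
CO: 19.9 ∈ [14.9, 25.1] ↔ index [151, 200].
151 + (19.9−14.9)·(200−151)/(25.1−14.9) = 151 + 5.0·49/10.2 ≈ 175.02, so AQI = 175.
Sub-indices: O₃→163, NO₂→187, PM2.5→182, SO₂→72, CO→175. Overall AQI = max = 187; dominant pollutant is NO₂.
AQI 187: Unhealthy.

187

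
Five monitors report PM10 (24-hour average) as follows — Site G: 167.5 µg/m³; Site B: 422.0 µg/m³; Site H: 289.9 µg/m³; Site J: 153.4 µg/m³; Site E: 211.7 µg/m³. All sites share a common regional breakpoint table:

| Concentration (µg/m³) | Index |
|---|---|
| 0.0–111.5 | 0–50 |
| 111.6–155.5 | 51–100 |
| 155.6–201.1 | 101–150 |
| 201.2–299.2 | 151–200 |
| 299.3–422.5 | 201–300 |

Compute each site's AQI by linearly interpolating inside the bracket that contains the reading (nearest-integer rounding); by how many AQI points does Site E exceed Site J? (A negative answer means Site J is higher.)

58

Site G: 167.5 lies in 155.6–201.1, so I_lo=101, I_hi=150, C_lo=155.6, C_hi=201.1.
(150−101)/(201.1−155.6) × (167.5−155.6) + 101 = 49/45.5 × 11.9 + 101 ≈ 113.82 → 114.
Site B 422.0: bracket 299.3–422.5 → index 201–300; slope 99/123.2, offset 122.7.
AQI = 201 + 99/123.2·122.7 ≈ 299.60 ⇒ 300.
Site H: 289.9 ∈ [201.2, 299.2] ↔ index [151, 200].
151 + (289.9−201.2)·(200−151)/(299.2−201.2) = 151 + 88.7·49/98.0 ≈ 195.35, so AQI = 195.
Site J: 153.4 ∈ [111.6, 155.5] ↔ index [51, 100].
51 + (153.4−111.6)·(100−51)/(155.5−111.6) = 51 + 41.8·49/43.9 ≈ 97.66, so AQI = 98.
Site E: 211.7 ∈ [201.2, 299.2] ↔ index [151, 200].
151 + (211.7−201.2)·(200−151)/(299.2−201.2) = 151 + 10.5·49/98.0 ≈ 156.25, so AQI = 156.
AQIs: Site G=114, Site B=300, Site H=195, Site J=98, Site E=156. Site E (156) − Site J (98) = 58.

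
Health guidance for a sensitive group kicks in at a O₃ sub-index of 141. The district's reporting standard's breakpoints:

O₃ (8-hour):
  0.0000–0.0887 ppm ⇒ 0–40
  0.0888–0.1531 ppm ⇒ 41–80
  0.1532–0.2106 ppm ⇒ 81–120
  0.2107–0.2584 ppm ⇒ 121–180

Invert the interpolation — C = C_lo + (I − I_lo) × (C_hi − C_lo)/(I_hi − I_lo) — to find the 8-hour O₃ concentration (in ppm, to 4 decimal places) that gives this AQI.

AQI 141 lies in the 121–180 band, which corresponds to 0.2107–0.2584 ppm.
C = 0.2107 + (141−121)×(0.2584−0.2107)/(180−121) = 0.2107 + 20×0.0477/59 ≈ 0.226869 ppm → 0.2269 ppm to 4 dp.

0.2269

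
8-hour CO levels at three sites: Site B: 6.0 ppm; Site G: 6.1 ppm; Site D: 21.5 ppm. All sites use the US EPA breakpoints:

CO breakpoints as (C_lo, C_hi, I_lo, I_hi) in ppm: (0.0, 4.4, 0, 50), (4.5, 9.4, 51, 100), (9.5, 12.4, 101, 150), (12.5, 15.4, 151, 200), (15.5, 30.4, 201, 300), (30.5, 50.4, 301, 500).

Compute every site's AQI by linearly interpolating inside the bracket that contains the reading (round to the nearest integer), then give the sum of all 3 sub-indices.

Site B: 6.0 lies in 4.5–9.4, so I_lo=51, I_hi=100, C_lo=4.5, C_hi=9.4.
(100−51)/(9.4−4.5) × (6.0−4.5) + 51 = 49/4.9 × 1.5 + 51 ≈ 66.00 → 66.
Site G: 6.1 lies in 4.5–9.4, so I_lo=51, I_hi=100, C_lo=4.5, C_hi=9.4.
(100−51)/(9.4−4.5) × (6.1−4.5) + 51 = 49/4.9 × 1.6 + 51 ≈ 67.00 → 67.
Site D: 21.5 lies in 15.5–30.4, so I_lo=201, I_hi=300, C_lo=15.5, C_hi=30.4.
(300−201)/(30.4−15.5) × (21.5−15.5) + 201 = 99/14.9 × 6.0 + 201 ≈ 240.87 → 241.
AQIs: Site B=66, Site G=67, Site D=241. Sum = 66 + 67 + 241 = 374.

374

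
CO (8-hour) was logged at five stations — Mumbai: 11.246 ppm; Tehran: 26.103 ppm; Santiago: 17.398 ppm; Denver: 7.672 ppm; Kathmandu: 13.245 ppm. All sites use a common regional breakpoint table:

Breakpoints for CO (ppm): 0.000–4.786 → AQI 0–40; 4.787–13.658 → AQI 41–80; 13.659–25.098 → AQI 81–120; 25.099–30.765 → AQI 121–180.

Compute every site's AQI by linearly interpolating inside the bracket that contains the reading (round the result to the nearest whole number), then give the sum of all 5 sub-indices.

426

Mumbai: 11.246 lies in 4.787–13.658, so I_lo=41, I_hi=80, C_lo=4.787, C_hi=13.658.
(80−41)/(13.658−4.787) × (11.246−4.787) + 41 = 39/8.871 × 6.459 + 41 ≈ 69.40 → 69.
Tehran: 26.103 ∈ [25.099, 30.765] ↔ index [121, 180].
121 + (26.103−25.099)·(180−121)/(30.765−25.099) = 121 + 1.004·59/5.666 ≈ 131.45, so AQI = 131.
Santiago: 17.398 ∈ [13.659, 25.098] ↔ index [81, 120].
81 + (17.398−13.659)·(120−81)/(25.098−13.659) = 81 + 3.739·39/11.439 ≈ 93.75, so AQI = 94.
Denver 7.672: bracket 4.787–13.658 → index 41–80; slope 39/8.871, offset 2.885.
AQI = 41 + 39/8.871·2.885 ≈ 53.68 ⇒ 54.
Kathmandu: row 4.787–13.658 (AQI 41–80). (80−41)·(13.245−4.787)/(13.658−4.787) + 41 = 39·8.458/8.871 + 41 ≈ 78.18 → 78.
AQIs: Mumbai=69, Tehran=131, Santiago=94, Denver=54, Kathmandu=78. Sum = 69 + 131 + 94 + 54 + 78 = 426.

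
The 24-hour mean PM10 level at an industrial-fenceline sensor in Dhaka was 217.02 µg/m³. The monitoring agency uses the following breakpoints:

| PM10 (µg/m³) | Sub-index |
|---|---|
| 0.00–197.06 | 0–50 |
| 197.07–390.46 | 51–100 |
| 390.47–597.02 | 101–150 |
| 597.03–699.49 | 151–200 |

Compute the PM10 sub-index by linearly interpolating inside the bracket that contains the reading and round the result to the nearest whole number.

56

PM10: 217.02 ∈ [197.07, 390.46] ↔ index [51, 100].
51 + (217.02−197.07)·(100−51)/(390.46−197.07) = 51 + 19.95·49/193.39 ≈ 56.05, so AQI = 56.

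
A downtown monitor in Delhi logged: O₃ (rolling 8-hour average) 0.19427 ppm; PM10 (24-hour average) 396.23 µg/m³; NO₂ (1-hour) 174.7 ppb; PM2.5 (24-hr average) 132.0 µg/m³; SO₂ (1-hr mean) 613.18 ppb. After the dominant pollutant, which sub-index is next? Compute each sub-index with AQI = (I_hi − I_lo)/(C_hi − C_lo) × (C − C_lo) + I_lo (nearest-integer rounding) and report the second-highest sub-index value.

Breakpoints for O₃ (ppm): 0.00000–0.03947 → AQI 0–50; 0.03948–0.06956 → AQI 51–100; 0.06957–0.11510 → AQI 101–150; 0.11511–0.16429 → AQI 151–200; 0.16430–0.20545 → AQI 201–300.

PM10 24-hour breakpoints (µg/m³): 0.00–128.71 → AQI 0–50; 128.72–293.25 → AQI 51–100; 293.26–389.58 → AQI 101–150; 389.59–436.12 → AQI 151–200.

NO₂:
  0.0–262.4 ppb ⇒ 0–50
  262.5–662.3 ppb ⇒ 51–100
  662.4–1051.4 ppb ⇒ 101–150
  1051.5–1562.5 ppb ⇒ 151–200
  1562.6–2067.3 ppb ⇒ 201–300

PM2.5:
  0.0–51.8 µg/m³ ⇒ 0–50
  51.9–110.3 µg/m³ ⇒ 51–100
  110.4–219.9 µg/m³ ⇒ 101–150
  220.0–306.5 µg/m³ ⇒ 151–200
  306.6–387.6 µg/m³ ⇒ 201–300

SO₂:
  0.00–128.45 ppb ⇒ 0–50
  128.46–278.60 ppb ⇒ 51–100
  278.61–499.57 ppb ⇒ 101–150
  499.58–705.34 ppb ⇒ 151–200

O₃: 0.19427 lies in 0.16430–0.20545, so I_lo=201, I_hi=300, C_lo=0.16430, C_hi=0.20545.
(300−201)/(0.20545−0.16430) × (0.19427−0.16430) + 201 = 99/0.04115 × 0.02997 + 201 ≈ 273.10 → 273.
PM10: 396.23 lies in 389.59–436.12, so I_lo=151, I_hi=200, C_lo=389.59, C_hi=436.12.
(200−151)/(436.12−389.59) × (396.23−389.59) + 151 = 49/46.53 × 6.64 + 151 ≈ 157.99 → 158.
NO₂: row 0.0–262.4 (AQI 0–50). (50−0)·(174.7−0.0)/(262.4−0.0) + 0 = 50·174.7/262.4 + 0 ≈ 33.29 → 33.
PM2.5: 132.0 lies in 110.4–219.9, so I_lo=101, I_hi=150, C_lo=110.4, C_hi=219.9.
(150−101)/(219.9−110.4) × (132.0−110.4) + 101 = 49/109.5 × 21.6 + 101 ≈ 110.67 → 111.
SO₂ 613.18: bracket 499.58–705.34 → index 151–200; slope 49/205.76, offset 113.60.
AQI = 151 + 49/205.76·113.60 ≈ 178.05 ⇒ 178.
Sub-indices: O₃→273, PM10→158, NO₂→33, PM2.5→111, SO₂→178. Ranked high→low: 273, 178, 158, 111, 33. Second-highest sub-index = 178.

178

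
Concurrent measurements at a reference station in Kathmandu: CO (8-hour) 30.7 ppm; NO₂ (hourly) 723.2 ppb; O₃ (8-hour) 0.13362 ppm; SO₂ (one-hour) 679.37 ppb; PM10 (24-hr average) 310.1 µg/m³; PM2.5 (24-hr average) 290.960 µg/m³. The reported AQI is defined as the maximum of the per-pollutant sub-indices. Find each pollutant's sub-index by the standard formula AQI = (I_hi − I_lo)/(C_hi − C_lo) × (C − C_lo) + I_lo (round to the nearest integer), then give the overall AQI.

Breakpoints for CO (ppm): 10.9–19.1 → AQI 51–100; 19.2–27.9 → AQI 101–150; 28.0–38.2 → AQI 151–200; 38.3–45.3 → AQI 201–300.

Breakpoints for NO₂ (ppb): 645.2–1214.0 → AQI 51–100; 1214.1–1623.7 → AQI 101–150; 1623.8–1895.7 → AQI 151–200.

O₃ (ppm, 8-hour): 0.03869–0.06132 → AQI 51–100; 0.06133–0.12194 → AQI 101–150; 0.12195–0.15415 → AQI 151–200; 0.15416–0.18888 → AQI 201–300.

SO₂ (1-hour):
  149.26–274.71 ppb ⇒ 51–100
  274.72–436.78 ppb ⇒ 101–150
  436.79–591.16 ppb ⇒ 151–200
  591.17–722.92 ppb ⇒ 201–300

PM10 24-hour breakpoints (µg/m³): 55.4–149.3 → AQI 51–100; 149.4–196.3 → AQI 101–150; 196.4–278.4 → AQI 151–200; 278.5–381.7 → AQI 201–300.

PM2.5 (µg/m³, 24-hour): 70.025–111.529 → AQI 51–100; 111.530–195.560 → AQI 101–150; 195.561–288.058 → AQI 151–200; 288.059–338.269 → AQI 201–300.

CO: 30.7 lies in 28.0–38.2, so I_lo=151, I_hi=200, C_lo=28.0, C_hi=38.2.
(200−151)/(38.2−28.0) × (30.7−28.0) + 151 = 49/10.2 × 2.7 + 151 ≈ 163.97 → 164.
NO₂: 723.2 lies in 645.2–1214.0, so I_lo=51, I_hi=100, C_lo=645.2, C_hi=1214.0.
(100−51)/(1214.0−645.2) × (723.2−645.2) + 51 = 49/568.8 × 78.0 + 51 ≈ 57.72 → 58.
O₃: row 0.12195–0.15415 (AQI 151–200). (200−151)·(0.13362−0.12195)/(0.15415−0.12195) + 151 = 49·0.01167/0.03220 + 151 ≈ 168.76 → 169.
SO₂: row 591.17–722.92 (AQI 201–300). (300−201)·(679.37−591.17)/(722.92−591.17) + 201 = 99·88.20/131.75 + 201 ≈ 267.28 → 267.
PM10: 310.1 ∈ [278.5, 381.7] ↔ index [201, 300].
201 + (310.1−278.5)·(300−201)/(381.7−278.5) = 201 + 31.6·99/103.2 ≈ 231.31, so AQI = 231.
PM2.5: 290.960 lies in 288.059–338.269, so I_lo=201, I_hi=300, C_lo=288.059, C_hi=338.269.
(300−201)/(338.269−288.059) × (290.960−288.059) + 201 = 99/50.210 × 2.901 + 201 ≈ 206.72 → 207.
Sub-indices: CO→164, NO₂→58, O₃→169, SO₂→267, PM10→231, PM2.5→207. Overall AQI = max = 267; dominant pollutant is SO₂.

267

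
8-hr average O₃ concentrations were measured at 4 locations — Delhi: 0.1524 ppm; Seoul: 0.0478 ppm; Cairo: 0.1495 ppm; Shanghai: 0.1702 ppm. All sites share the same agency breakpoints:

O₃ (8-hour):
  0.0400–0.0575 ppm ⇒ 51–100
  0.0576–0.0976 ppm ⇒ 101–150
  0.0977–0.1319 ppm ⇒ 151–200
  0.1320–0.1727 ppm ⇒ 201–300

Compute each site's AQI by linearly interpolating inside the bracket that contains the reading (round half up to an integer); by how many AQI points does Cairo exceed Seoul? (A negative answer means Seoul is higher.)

171

Delhi 0.1524: bracket 0.1320–0.1727 → index 201–300; slope 99/0.0407, offset 0.0204.
AQI = 201 + 99/0.0407·0.0204 ≈ 250.62 ⇒ 251.
Seoul 0.0478: bracket 0.0400–0.0575 → index 51–100; slope 49/0.0175, offset 0.0078.
AQI = 51 + 49/0.0175·0.0078 ≈ 72.84 ⇒ 73.
Cairo 0.1495: bracket 0.1320–0.1727 → index 201–300; slope 99/0.0407, offset 0.0175.
AQI = 201 + 99/0.0407·0.0175 ≈ 243.57 ⇒ 244.
Shanghai: row 0.1320–0.1727 (AQI 201–300). (300−201)·(0.1702−0.1320)/(0.1727−0.1320) + 201 = 99·0.0382/0.0407 + 201 ≈ 293.92 → 294.
AQIs: Delhi=251, Seoul=73, Cairo=244, Shanghai=294. Cairo (244) − Seoul (73) = 171.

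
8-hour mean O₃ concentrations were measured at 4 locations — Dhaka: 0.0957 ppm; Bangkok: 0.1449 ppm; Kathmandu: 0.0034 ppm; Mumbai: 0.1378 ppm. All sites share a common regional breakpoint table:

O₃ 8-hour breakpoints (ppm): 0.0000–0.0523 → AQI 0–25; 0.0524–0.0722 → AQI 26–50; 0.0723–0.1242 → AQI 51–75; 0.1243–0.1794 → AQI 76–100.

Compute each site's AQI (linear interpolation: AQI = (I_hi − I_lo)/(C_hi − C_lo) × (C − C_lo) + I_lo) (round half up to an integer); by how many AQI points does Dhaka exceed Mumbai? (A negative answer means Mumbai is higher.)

-20

Dhaka: 0.0957 lies in 0.0723–0.1242, so I_lo=51, I_hi=75, C_lo=0.0723, C_hi=0.1242.
(75−51)/(0.1242−0.0723) × (0.0957−0.0723) + 51 = 24/0.0519 × 0.0234 + 51 ≈ 61.82 → 62.
Bangkok 0.1449: bracket 0.1243–0.1794 → index 76–100; slope 24/0.0551, offset 0.0206.
AQI = 76 + 24/0.0551·0.0206 ≈ 84.97 ⇒ 85.
Kathmandu: 0.0034 lies in 0.0000–0.0523, so I_lo=0, I_hi=25, C_lo=0.0000, C_hi=0.0523.
(25−0)/(0.0523−0.0000) × (0.0034−0.0000) + 0 = 25/0.0523 × 0.0034 + 0 ≈ 1.63 → 2.
Mumbai 0.1378: bracket 0.1243–0.1794 → index 76–100; slope 24/0.0551, offset 0.0135.
AQI = 76 + 24/0.0551·0.0135 ≈ 81.88 ⇒ 82.
AQIs: Dhaka=62, Bangkok=85, Kathmandu=2, Mumbai=82. Dhaka (62) − Mumbai (82) = -20.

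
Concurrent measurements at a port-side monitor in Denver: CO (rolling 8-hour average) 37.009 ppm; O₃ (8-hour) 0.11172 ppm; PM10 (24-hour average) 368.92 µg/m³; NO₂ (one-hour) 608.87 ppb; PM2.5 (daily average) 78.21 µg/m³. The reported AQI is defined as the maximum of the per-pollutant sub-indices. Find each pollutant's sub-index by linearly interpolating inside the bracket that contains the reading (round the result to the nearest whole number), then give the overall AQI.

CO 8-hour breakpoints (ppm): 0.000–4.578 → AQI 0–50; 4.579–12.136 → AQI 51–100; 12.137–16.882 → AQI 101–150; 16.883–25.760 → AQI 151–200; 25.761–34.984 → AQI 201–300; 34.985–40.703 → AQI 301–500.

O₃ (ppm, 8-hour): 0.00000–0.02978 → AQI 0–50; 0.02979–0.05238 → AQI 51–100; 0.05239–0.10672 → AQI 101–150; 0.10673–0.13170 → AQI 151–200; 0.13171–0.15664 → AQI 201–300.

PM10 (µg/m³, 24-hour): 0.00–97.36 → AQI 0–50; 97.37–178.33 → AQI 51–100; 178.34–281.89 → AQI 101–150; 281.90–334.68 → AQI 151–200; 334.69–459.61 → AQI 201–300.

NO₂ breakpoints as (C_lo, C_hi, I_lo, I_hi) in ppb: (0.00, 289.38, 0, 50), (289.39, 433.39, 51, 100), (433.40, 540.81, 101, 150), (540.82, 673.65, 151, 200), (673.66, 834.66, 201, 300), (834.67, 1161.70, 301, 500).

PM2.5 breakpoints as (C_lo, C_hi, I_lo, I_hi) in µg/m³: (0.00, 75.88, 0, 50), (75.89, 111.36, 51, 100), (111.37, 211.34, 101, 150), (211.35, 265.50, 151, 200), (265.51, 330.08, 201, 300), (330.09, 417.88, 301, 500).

CO 37.009: bracket 34.985–40.703 → index 301–500; slope 199/5.718, offset 2.024.
AQI = 301 + 199/5.718·2.024 ≈ 371.44 ⇒ 371.
O₃: 0.11172 lies in 0.10673–0.13170, so I_lo=151, I_hi=200, C_lo=0.10673, C_hi=0.13170.
(200−151)/(0.13170−0.10673) × (0.11172−0.10673) + 151 = 49/0.02497 × 0.00499 + 151 ≈ 160.79 → 161.
PM10 368.92: bracket 334.69–459.61 → index 201–300; slope 99/124.92, offset 34.23.
AQI = 201 + 99/124.92·34.23 ≈ 228.13 ⇒ 228.
NO₂ 608.87: bracket 540.82–673.65 → index 151–200; slope 49/132.83, offset 68.05.
AQI = 151 + 49/132.83·68.05 ≈ 176.10 ⇒ 176.
PM2.5 78.21: bracket 75.89–111.36 → index 51–100; slope 49/35.47, offset 2.32.
AQI = 51 + 49/35.47·2.32 ≈ 54.20 ⇒ 54.
Sub-indices: CO→371, O₃→161, PM10→228, NO₂→176, PM2.5→54. Overall AQI = max = 371; dominant pollutant is CO.

371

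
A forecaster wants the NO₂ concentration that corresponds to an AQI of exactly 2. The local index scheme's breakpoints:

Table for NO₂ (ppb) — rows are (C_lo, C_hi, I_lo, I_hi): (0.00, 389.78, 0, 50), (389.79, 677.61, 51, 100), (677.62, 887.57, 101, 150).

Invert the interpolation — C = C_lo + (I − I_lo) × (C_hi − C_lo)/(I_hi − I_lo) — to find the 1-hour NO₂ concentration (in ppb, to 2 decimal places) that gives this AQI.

AQI 2 lies in the 0–50 band, which corresponds to 0.00–389.78 ppb.
C = 0.00 + (2−0)×(389.78−0.00)/(50−0) = 0.00 + 2×389.78/50 ≈ 15.5912 ppb → 15.59 ppb to 2 dp.

15.59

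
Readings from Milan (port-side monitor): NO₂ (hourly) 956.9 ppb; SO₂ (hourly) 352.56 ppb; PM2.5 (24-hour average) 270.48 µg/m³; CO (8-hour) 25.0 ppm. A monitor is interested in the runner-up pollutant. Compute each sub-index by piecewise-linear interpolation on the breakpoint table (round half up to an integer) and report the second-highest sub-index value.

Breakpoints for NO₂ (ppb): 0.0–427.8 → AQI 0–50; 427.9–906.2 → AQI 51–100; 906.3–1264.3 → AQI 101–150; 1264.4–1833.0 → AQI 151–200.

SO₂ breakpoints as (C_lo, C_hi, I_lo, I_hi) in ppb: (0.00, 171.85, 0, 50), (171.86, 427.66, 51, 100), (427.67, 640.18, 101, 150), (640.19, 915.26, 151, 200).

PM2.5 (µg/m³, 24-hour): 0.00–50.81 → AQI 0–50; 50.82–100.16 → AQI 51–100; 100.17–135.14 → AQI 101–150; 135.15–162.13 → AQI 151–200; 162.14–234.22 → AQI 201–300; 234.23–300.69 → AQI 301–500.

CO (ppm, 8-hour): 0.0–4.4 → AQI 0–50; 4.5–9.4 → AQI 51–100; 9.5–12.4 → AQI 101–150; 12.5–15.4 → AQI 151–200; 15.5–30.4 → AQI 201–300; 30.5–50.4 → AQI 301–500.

264

NO₂: row 906.3–1264.3 (AQI 101–150). (150−101)·(956.9−906.3)/(1264.3−906.3) + 101 = 49·50.6/358.0 + 101 ≈ 107.93 → 108.
SO₂: 352.56 lies in 171.86–427.66, so I_lo=51, I_hi=100, C_lo=171.86, C_hi=427.66.
(100−51)/(427.66−171.86) × (352.56−171.86) + 51 = 49/255.80 × 180.70 + 51 ≈ 85.61 → 86.
PM2.5 270.48: bracket 234.23–300.69 → index 301–500; slope 199/66.46, offset 36.25.
AQI = 301 + 199/66.46·36.25 ≈ 409.54 ⇒ 410.
CO: 25.0 ∈ [15.5, 30.4] ↔ index [201, 300].
201 + (25.0−15.5)·(300−201)/(30.4−15.5) = 201 + 9.5·99/14.9 ≈ 264.12, so AQI = 264.
Sub-indices: NO₂→108, SO₂→86, PM2.5→410, CO→264. Ranked high→low: 410, 264, 108, 86. Second-highest sub-index = 264.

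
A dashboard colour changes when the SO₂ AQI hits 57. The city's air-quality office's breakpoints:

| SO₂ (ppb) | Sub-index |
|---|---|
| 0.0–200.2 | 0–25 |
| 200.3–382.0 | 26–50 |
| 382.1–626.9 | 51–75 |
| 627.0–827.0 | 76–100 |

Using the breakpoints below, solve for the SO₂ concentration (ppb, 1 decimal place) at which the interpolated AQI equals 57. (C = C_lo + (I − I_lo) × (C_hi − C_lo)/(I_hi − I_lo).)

AQI 57 lies in the 51–75 band, which corresponds to 382.1–626.9 ppb.
C = 382.1 + (57−51)×(626.9−382.1)/(75−51) = 382.1 + 6×244.8/24 ≈ 443.300 ppb → 443.3 ppb to 1 dp.

443.3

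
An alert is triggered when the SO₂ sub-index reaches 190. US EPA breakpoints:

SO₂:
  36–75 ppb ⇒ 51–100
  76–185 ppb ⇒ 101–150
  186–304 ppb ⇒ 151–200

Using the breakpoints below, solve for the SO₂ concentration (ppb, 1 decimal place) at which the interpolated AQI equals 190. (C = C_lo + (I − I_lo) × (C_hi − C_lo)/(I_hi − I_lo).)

AQI 190 lies in the 151–200 band, which corresponds to 186–304 ppb.
C = 186 + (190−151)×(304−186)/(200−151) = 186 + 39×118/49 ≈ 279.918 ppb → 279.9 ppb to 1 dp.

279.9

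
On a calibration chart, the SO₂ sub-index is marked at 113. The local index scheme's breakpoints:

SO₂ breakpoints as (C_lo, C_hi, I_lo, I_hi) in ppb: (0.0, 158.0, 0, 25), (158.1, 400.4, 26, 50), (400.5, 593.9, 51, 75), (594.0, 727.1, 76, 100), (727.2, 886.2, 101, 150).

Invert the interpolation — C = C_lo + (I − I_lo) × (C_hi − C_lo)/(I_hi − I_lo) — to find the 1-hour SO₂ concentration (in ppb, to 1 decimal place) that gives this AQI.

766.1

AQI 113 lies in the 101–150 band, which corresponds to 727.2–886.2 ppb.
C = 727.2 + (113−101)×(886.2−727.2)/(150−101) = 727.2 + 12×159.0/49 ≈ 766.139 ppb → 766.1 ppb to 1 dp.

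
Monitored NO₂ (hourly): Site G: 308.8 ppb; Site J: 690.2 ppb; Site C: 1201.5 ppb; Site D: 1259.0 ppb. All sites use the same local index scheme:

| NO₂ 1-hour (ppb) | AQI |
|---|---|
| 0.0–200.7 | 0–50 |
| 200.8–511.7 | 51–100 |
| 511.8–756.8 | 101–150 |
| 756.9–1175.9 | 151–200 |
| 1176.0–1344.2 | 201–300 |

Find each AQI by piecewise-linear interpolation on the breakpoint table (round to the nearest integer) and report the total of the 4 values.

Site G: 308.8 lies in 200.8–511.7, so I_lo=51, I_hi=100, C_lo=200.8, C_hi=511.7.
(100−51)/(511.7−200.8) × (308.8−200.8) + 51 = 49/310.9 × 108.0 + 51 ≈ 68.02 → 68.
Site J 690.2: bracket 511.8–756.8 → index 101–150; slope 49/245.0, offset 178.4.
AQI = 101 + 49/245.0·178.4 ≈ 136.68 ⇒ 137.
Site C: 1201.5 ∈ [1176.0, 1344.2] ↔ index [201, 300].
201 + (1201.5−1176.0)·(300−201)/(1344.2−1176.0) = 201 + 25.5·99/168.2 ≈ 216.01, so AQI = 216.
Site D 1259.0: bracket 1176.0–1344.2 → index 201–300; slope 99/168.2, offset 83.0.
AQI = 201 + 99/168.2·83.0 ≈ 249.85 ⇒ 250.
AQIs: Site G=68, Site J=137, Site C=216, Site D=250. Sum = 68 + 137 + 216 + 250 = 671.

671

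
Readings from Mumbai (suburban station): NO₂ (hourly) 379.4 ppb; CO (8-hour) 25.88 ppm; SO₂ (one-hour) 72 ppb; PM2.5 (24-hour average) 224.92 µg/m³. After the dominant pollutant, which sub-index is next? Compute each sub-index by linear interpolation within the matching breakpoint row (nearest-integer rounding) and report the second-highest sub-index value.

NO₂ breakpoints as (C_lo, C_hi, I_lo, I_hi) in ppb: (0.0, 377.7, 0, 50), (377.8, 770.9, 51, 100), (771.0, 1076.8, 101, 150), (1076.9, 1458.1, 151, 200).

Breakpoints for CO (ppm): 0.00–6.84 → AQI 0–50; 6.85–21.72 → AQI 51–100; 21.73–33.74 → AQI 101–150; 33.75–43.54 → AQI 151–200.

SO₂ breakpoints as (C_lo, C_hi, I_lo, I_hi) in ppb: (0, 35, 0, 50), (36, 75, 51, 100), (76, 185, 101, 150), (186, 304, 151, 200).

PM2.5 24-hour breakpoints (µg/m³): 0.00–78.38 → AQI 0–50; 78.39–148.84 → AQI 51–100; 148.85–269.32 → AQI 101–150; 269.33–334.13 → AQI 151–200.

NO₂: row 377.8–770.9 (AQI 51–100). (100−51)·(379.4−377.8)/(770.9−377.8) + 51 = 49·1.6/393.1 + 51 ≈ 51.20 → 51.
CO 25.88: bracket 21.73–33.74 → index 101–150; slope 49/12.01, offset 4.15.
AQI = 101 + 49/12.01·4.15 ≈ 117.93 ⇒ 118.
SO₂: row 36–75 (AQI 51–100). (100−51)·(72−36)/(75−36) + 51 = 49·36/39 + 51 ≈ 96.23 → 96.
PM2.5: 224.92 lies in 148.85–269.32, so I_lo=101, I_hi=150, C_lo=148.85, C_hi=269.32.
(150−101)/(269.32−148.85) × (224.92−148.85) + 101 = 49/120.47 × 76.07 + 101 ≈ 131.94 → 132.
Sub-indices: NO₂→51, CO→118, SO₂→96, PM2.5→132. Ranked high→low: 132, 118, 96, 51. Second-highest sub-index = 118.

118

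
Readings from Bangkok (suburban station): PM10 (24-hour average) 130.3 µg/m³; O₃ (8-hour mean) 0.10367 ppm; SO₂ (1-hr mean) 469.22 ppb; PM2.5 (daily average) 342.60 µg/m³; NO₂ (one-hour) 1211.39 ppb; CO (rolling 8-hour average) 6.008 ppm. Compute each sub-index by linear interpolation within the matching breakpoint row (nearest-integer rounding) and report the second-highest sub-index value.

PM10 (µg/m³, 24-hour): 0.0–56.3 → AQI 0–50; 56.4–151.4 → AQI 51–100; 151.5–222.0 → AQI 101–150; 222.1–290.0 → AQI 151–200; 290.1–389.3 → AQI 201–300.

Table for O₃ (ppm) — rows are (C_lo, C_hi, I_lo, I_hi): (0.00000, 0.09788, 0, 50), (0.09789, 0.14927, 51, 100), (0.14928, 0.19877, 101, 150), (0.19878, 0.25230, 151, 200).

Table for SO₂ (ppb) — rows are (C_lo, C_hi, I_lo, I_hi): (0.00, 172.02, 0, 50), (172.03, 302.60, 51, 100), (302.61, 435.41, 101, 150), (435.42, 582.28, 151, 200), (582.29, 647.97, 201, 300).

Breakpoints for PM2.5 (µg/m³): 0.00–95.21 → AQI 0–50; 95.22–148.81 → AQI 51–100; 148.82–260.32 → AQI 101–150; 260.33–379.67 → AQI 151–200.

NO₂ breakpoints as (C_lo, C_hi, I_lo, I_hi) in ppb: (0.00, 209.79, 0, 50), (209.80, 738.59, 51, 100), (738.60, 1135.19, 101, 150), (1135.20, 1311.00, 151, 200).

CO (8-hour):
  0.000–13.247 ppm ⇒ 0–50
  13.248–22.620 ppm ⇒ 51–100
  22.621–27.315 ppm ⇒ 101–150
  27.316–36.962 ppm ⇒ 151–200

PM10: 130.3 lies in 56.4–151.4, so I_lo=51, I_hi=100, C_lo=56.4, C_hi=151.4.
(100−51)/(151.4−56.4) × (130.3−56.4) + 51 = 49/95.0 × 73.9 + 51 ≈ 89.12 → 89.
O₃ 0.10367: bracket 0.09789–0.14927 → index 51–100; slope 49/0.05138, offset 0.00578.
AQI = 51 + 49/0.05138·0.00578 ≈ 56.51 ⇒ 57.
SO₂: row 435.42–582.28 (AQI 151–200). (200−151)·(469.22−435.42)/(582.28−435.42) + 151 = 49·33.80/146.86 + 151 ≈ 162.28 → 162.
PM2.5: 342.60 ∈ [260.33, 379.67] ↔ index [151, 200].
151 + (342.60−260.33)·(200−151)/(379.67−260.33) = 151 + 82.27·49/119.34 ≈ 184.78, so AQI = 185.
NO₂: 1211.39 lies in 1135.20–1311.00, so I_lo=151, I_hi=200, C_lo=1135.20, C_hi=1311.00.
(200−151)/(1311.00−1135.20) × (1211.39−1135.20) + 151 = 49/175.80 × 76.19 + 151 ≈ 172.24 → 172.
CO: 6.008 ∈ [0.000, 13.247] ↔ index [0, 50].
0 + (6.008−0.000)·(50−0)/(13.247−0.000) = 0 + 6.008·50/13.247 ≈ 22.68, so AQI = 23.
Sub-indices: PM10→89, O₃→57, SO₂→162, PM2.5→185, NO₂→172, CO→23. Ranked high→low: 185, 172, 162, 89, 57, 23. Second-highest sub-index = 172.

172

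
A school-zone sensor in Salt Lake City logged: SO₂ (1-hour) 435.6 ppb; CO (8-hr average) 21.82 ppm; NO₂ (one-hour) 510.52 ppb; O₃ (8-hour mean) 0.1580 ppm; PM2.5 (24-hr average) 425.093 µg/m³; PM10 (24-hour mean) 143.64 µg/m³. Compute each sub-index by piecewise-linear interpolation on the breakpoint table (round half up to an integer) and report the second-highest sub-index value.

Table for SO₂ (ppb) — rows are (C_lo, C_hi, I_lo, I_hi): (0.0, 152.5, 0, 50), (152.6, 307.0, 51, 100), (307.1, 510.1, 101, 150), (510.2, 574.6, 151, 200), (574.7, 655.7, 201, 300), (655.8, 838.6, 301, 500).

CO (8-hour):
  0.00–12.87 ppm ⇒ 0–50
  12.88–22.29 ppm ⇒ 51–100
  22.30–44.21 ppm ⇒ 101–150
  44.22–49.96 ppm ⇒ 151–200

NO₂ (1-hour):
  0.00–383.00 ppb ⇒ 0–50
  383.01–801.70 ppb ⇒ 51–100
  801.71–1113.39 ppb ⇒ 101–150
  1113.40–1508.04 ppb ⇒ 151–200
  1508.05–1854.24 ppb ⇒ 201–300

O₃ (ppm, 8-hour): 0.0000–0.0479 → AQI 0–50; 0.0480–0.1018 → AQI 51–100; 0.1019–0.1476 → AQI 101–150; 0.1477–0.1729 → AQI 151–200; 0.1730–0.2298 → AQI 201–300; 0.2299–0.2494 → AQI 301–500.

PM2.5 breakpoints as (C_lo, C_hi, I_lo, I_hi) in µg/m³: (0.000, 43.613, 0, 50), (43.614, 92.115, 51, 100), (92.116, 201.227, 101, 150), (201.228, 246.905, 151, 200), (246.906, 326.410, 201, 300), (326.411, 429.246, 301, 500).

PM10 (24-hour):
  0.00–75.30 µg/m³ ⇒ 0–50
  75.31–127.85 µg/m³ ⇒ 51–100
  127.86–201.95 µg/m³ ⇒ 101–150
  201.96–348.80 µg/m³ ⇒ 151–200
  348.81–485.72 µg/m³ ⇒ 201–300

SO₂: 435.6 lies in 307.1–510.1, so I_lo=101, I_hi=150, C_lo=307.1, C_hi=510.1.
(150−101)/(510.1−307.1) × (435.6−307.1) + 101 = 49/203.0 × 128.5 + 101 ≈ 132.02 → 132.
CO 21.82: bracket 12.88–22.29 → index 51–100; slope 49/9.41, offset 8.94.
AQI = 51 + 49/9.41·8.94 ≈ 97.55 ⇒ 98.
NO₂: row 383.01–801.70 (AQI 51–100). (100−51)·(510.52−383.01)/(801.70−383.01) + 51 = 49·127.51/418.69 + 51 ≈ 65.92 → 66.
O₃: 0.1580 lies in 0.1477–0.1729, so I_lo=151, I_hi=200, C_lo=0.1477, C_hi=0.1729.
(200−151)/(0.1729−0.1477) × (0.1580−0.1477) + 151 = 49/0.0252 × 0.0103 + 151 ≈ 171.03 → 171.
PM2.5: 425.093 lies in 326.411–429.246, so I_lo=301, I_hi=500, C_lo=326.411, C_hi=429.246.
(500−301)/(429.246−326.411) × (425.093−326.411) + 301 = 199/102.835 × 98.682 + 301 ≈ 491.96 → 492.
PM10: row 127.86–201.95 (AQI 101–150). (150−101)·(143.64−127.86)/(201.95−127.86) + 101 = 49·15.78/74.09 + 101 ≈ 111.44 → 111.
Sub-indices: SO₂→132, CO→98, NO₂→66, O₃→171, PM2.5→492, PM10→111. Ranked high→low: 492, 171, 132, 111, 98, 66. Second-highest sub-index = 171.

171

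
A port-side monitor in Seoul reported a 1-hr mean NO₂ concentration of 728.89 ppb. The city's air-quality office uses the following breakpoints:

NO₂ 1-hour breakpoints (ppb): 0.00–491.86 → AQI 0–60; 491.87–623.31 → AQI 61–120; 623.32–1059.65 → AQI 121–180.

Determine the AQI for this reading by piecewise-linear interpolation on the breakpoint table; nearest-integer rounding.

NO₂: row 623.32–1059.65 (AQI 121–180). (180−121)·(728.89−623.32)/(1059.65−623.32) + 121 = 59·105.57/436.33 + 121 ≈ 135.28 → 135.

135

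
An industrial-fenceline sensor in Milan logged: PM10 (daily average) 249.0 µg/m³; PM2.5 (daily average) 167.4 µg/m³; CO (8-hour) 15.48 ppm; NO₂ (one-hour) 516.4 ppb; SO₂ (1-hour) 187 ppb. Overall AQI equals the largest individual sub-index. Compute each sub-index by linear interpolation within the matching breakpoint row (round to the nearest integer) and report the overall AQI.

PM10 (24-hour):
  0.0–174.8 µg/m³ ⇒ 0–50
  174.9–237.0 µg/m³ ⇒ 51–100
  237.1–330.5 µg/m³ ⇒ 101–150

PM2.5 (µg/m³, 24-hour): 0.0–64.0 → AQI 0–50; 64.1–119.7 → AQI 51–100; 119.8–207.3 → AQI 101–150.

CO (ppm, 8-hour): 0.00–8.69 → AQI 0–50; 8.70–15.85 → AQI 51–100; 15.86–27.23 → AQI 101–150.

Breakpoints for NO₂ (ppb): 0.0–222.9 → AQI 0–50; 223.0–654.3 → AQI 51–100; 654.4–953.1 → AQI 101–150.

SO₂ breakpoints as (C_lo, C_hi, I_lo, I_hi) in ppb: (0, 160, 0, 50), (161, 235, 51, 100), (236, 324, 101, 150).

128

PM10: 249.0 lies in 237.1–330.5, so I_lo=101, I_hi=150, C_lo=237.1, C_hi=330.5.
(150−101)/(330.5−237.1) × (249.0−237.1) + 101 = 49/93.4 × 11.9 + 101 ≈ 107.24 → 107.
PM2.5: 167.4 lies in 119.8–207.3, so I_lo=101, I_hi=150, C_lo=119.8, C_hi=207.3.
(150−101)/(207.3−119.8) × (167.4−119.8) + 101 = 49/87.5 × 47.6 + 101 ≈ 127.66 → 128.
CO: row 8.70–15.85 (AQI 51–100). (100−51)·(15.48−8.70)/(15.85−8.70) + 51 = 49·6.78/7.15 + 51 ≈ 97.46 → 97.
NO₂: 516.4 lies in 223.0–654.3, so I_lo=51, I_hi=100, C_lo=223.0, C_hi=654.3.
(100−51)/(654.3−223.0) × (516.4−223.0) + 51 = 49/431.3 × 293.4 + 51 ≈ 84.33 → 84.
SO₂ 187: bracket 161–235 → index 51–100; slope 49/74, offset 26.
AQI = 51 + 49/74·26 ≈ 68.22 ⇒ 68.
Sub-indices: PM10→107, PM2.5→128, CO→97, NO₂→84, SO₂→68. Overall AQI = max = 128; dominant pollutant is PM2.5.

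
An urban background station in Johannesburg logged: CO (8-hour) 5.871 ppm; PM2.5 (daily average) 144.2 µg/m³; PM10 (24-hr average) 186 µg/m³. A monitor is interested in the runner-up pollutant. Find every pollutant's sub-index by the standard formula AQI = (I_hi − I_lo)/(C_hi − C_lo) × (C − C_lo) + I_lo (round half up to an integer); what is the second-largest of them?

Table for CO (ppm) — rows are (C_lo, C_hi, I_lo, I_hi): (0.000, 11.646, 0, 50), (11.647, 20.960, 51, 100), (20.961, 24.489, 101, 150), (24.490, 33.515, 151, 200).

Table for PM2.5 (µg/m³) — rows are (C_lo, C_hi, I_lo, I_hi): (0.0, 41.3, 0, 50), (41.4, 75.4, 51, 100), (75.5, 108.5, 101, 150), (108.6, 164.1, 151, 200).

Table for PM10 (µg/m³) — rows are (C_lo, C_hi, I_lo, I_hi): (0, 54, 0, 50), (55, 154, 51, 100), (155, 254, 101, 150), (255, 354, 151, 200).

CO 5.871: bracket 0.000–11.646 → index 0–50; slope 50/11.646, offset 5.871.
AQI = 0 + 50/11.646·5.871 ≈ 25.21 ⇒ 25.
PM2.5: row 108.6–164.1 (AQI 151–200). (200−151)·(144.2−108.6)/(164.1−108.6) + 151 = 49·35.6/55.5 + 151 ≈ 182.43 → 182.
PM10: 186 ∈ [155, 254] ↔ index [101, 150].
101 + (186−155)·(150−101)/(254−155) = 101 + 31·49/99 ≈ 116.34, so AQI = 116.
Sub-indices: CO→25, PM2.5→182, PM10→116. Ranked high→low: 182, 116, 25. Second-highest sub-index = 116.

116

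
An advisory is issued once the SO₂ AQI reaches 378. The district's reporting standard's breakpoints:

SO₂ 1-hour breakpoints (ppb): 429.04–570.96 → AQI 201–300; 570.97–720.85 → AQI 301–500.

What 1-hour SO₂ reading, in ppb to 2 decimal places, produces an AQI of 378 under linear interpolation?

AQI 378 lies in the 301–500 band, which corresponds to 570.97–720.85 ppb.
C = 570.97 + (378−301)×(720.85−570.97)/(500−301) = 570.97 + 77×149.88/199 ≈ 628.9638 ppb → 628.96 ppb to 2 dp.

628.96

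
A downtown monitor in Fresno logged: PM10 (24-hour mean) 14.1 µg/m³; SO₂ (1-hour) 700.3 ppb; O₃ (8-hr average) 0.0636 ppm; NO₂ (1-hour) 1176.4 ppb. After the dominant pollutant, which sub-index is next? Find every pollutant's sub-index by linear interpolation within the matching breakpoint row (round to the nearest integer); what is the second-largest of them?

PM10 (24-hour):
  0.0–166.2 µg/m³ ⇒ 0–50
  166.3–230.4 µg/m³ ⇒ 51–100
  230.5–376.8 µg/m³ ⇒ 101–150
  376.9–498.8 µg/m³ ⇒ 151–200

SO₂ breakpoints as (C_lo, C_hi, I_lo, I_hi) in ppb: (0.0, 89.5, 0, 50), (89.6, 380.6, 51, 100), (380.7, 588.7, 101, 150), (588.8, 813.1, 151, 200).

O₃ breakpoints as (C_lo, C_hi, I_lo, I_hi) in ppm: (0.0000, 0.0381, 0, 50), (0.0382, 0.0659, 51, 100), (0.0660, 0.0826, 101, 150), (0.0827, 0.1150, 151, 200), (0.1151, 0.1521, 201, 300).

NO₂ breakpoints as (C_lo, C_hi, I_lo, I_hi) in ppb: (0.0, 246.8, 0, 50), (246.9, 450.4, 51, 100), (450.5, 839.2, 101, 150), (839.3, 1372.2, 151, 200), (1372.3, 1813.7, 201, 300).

PM10: 14.1 lies in 0.0–166.2, so I_lo=0, I_hi=50, C_lo=0.0, C_hi=166.2.
(50−0)/(166.2−0.0) × (14.1−0.0) + 0 = 50/166.2 × 14.1 + 0 ≈ 4.24 → 4.
SO₂: 700.3 lies in 588.8–813.1, so I_lo=151, I_hi=200, C_lo=588.8, C_hi=813.1.
(200−151)/(813.1−588.8) × (700.3−588.8) + 151 = 49/224.3 × 111.5 + 151 ≈ 175.36 → 175.
O₃: 0.0636 lies in 0.0382–0.0659, so I_lo=51, I_hi=100, C_lo=0.0382, C_hi=0.0659.
(100−51)/(0.0659−0.0382) × (0.0636−0.0382) + 51 = 49/0.0277 × 0.0254 + 51 ≈ 95.93 → 96.
NO₂: 1176.4 lies in 839.3–1372.2, so I_lo=151, I_hi=200, C_lo=839.3, C_hi=1372.2.
(200−151)/(1372.2−839.3) × (1176.4−839.3) + 151 = 49/532.9 × 337.1 + 151 ≈ 182.00 → 182.
Sub-indices: PM10→4, SO₂→175, O₃→96, NO₂→182. Ranked high→low: 182, 175, 96, 4. Second-highest sub-index = 175.

175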